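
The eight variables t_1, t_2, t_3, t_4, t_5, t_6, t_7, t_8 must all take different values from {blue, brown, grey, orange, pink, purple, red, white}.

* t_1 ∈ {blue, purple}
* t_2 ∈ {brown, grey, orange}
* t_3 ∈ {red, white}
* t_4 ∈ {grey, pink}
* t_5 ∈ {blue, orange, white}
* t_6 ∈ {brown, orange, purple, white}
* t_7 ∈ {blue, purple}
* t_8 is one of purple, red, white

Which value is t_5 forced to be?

orange

The 8 variables draw from only 8 values {blue, brown, grey, orange, pink, purple, red, white}, so each is used; only t_4 can be pink, hence t_4 = pink.
The 7 still-open variables together cover exactly {blue, brown, grey, orange, purple, red, white} — 7 values for 7 variables — and grey appears only in t_2's list, so t_2 = grey.
The 6 still-open variables draw from only 6 values {blue, brown, orange, purple, red, white}, so each is used; only t_6 can be brown, hence t_6 = brown.
Among the 5 still-open variables, orange fits only t_5 (and all 5 values in {blue, orange, purple, red, white} must be used), so t_5 = orange.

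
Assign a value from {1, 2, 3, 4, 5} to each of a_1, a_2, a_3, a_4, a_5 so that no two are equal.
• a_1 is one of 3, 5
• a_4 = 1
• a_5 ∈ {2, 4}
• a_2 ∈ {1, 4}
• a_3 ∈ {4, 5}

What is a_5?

a_4 must be 1 (only option left). Eliminate 1 elsewhere: a_2.
a_2's domain is down to {4}, so a_2 = 4. Remove 4 from a_3, a_5.
So a_5 = 2.

2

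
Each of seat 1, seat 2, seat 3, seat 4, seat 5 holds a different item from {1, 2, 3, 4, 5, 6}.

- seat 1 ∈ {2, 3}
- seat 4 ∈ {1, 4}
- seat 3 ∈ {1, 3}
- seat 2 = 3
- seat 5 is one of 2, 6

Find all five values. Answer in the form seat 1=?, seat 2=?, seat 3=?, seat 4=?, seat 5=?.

seat 2 must be 3 (only option left). Remove 3 from seat 1, seat 3.
seat 3's domain is down to {1}, so seat 3 = 1. Strike 1 from seat 4.
seat 4 must be 4 (only option left).
seat 1's domain is down to {2}, so seat 1 = 2. Remove 2 from seat 5.
That leaves seat 5 = 6.

seat 1=2, seat 2=3, seat 3=1, seat 4=4, seat 5=6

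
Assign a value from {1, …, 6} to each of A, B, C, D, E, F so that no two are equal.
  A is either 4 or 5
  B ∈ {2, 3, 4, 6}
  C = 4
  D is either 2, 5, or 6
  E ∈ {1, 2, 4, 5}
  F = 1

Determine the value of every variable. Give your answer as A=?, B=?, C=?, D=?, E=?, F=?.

C's domain is down to {4}, so C = 4. Remove 4 from A, B, E.
F's domain is down to {1}, so F = 1. Strike 1 from E.
That leaves A = 5. Remove 5 from D, E.
E has just one choice, so E = 2. Remove 2 from B, D.
D must be 6 (only option left). Eliminate 6 elsewhere: B.
B must be 3 (only option left).

A=5, B=3, C=4, D=6, E=2, F=1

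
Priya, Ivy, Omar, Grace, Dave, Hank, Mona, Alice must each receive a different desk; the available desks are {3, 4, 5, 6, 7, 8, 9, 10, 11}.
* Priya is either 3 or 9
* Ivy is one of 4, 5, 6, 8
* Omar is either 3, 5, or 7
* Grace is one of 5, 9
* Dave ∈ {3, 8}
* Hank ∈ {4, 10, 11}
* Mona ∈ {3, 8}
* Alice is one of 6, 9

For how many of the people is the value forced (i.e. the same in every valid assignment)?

5

The 2 variables Dave and Mona are confined to {3, 8}, which locks those values in; drop them from Priya, Ivy, Omar.
That leaves Priya = 9. So Grace, Alice can't be 9.
That leaves Grace = 5. Eliminate 5 elsewhere: Ivy, Omar.
Alice must be 6 (only option left). So Ivy can't be 6.
Ivy has just one choice, so Ivy = 4. Remove 4 from Hank.
Omar must be 7 (only option left).
Determined: Priya=9, Ivy=4, Omar=7, Grace=5, Alice=6. The other people each still have more than one consistent value. That makes 5.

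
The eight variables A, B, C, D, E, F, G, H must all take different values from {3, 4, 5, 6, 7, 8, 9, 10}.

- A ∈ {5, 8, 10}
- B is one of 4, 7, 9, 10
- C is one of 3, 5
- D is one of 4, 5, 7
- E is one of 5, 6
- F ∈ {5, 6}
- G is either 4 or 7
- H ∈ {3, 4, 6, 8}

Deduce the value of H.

The 8 variables draw from only 8 values {3, 4, 5, 6, 7, 8, 9, 10}, so each is used; only B can be 9, hence B = 9.
Among the 7 still-open variables, 10 fits only A (and all 7 values in {3, 4, 5, 6, 7, 8, 10} must be used), so A = 10.
The 6 still-open variables together cover exactly {3, 4, 5, 6, 7, 8} — 6 values for 6 variables — and 8 appears only in H's list, so H = 8.

8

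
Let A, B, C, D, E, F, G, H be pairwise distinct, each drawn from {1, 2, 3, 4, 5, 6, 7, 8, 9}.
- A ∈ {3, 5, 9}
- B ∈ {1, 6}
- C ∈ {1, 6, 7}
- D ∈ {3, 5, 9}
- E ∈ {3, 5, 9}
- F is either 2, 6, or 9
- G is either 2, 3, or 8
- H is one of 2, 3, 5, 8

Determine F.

6

Among the 8 variables, 7 fits only C (and all 8 values in {1, 2, 3, 5, 6, 7, 8, 9} must be used), so C = 7.
The 7 still-open variables draw from only 7 values {1, 2, 3, 5, 6, 8, 9}, so each is used; only B can be 1, hence B = 1.
The 6 still-open variables draw from only 6 values {2, 3, 5, 6, 8, 9}, so each is used; only F can be 6, hence F = 6.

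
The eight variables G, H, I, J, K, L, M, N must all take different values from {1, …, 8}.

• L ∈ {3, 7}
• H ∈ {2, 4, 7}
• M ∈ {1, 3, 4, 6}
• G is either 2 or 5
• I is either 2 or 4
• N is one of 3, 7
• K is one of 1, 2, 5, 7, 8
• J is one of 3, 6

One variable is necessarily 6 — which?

Among the 8 variables, 8 fits only K (and all 8 values in {1, 2, 3, 4, 5, 6, 7, 8} must be used), so K = 8.
The 7 still-open variables draw from only 7 values {1, 2, 3, 4, 5, 6, 7}, so each is used; only M can be 1, hence M = 1.
The 6 still-open variables together cover exactly {2, 3, 4, 5, 6, 7} — 6 values for 6 variables — and 5 appears only in G's list, so G = 5.
Among the 5 still-open variables, 6 fits only J (and all 5 values in {2, 3, 4, 6, 7} must be used), so J = 6.

J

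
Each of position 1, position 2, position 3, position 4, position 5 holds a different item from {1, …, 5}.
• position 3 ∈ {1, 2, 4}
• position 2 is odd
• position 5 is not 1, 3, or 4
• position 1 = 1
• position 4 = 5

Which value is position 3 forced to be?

4

position 1's domain is down to {1}, so position 1 = 1. Eliminate 1 elsewhere: position 2, position 3.
position 4's domain is down to {5}, so position 4 = 5. Eliminate 5 elsewhere: position 2, position 5.
That leaves position 5 = 2. Eliminate 2 elsewhere: position 3.
So position 3 = 4.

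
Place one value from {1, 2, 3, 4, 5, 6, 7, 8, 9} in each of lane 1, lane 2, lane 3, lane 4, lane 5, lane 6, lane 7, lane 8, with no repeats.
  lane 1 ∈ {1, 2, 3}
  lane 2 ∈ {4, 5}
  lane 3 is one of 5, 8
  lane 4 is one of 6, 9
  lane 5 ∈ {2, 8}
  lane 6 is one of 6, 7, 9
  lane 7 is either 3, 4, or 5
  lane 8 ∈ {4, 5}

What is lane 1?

1

The 2 variables lane 2 and lane 8 are confined to {4, 5}, which locks those values in; drop them from lane 3, lane 7.
That leaves lane 3 = 8. Eliminate 8 elsewhere: lane 5.
lane 5's domain is down to {2}, so lane 5 = 2. So lane 1 can't be 2.
lane 7's domain is down to {3}, so lane 7 = 3. So lane 1 can't be 3.
So lane 1 = 1.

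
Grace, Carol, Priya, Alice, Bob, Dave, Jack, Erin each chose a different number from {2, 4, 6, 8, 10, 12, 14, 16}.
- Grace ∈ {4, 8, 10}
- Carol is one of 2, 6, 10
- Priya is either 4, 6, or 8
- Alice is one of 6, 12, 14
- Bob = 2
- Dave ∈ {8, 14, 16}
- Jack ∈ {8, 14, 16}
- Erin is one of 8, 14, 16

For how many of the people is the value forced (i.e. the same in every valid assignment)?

2

Bob's domain is down to {2}, so Bob = 2. Eliminate 2 elsewhere: Carol.
The 7 still-open variables together cover exactly {4, 6, 8, 10, 12, 14, 16} — 7 values for 7 variables — and 12 appears only in Alice's list, so Alice = 12.
Dave, Jack, Erin between them cover only {8, 14, 16} — a naked triple. Remove those values from Grace, Priya.
Determined: Alice=12, Bob=2. The other people each still have more than one consistent value. That makes 2.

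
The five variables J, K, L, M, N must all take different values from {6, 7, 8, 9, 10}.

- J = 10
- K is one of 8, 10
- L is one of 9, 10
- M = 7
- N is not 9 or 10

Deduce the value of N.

6

J has just one choice, so J = 10. Remove 10 from K, L.
K's domain is down to {8}, so K = 8. Strike 8 from N.
L must be 9 (only option left).
M must be 7 (only option left). Strike 7 from N.
So N = 6.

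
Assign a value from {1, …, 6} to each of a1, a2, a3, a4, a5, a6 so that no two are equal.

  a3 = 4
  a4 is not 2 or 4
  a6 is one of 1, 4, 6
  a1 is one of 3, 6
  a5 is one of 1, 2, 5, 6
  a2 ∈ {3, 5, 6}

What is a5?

2

a3's domain is down to {4}, so a3 = 4. So a6 can't be 4.
The 5 still-open variables together cover exactly {1, 2, 3, 5, 6} — 5 values for 5 variables — and 2 appears only in a5's list, so a5 = 2.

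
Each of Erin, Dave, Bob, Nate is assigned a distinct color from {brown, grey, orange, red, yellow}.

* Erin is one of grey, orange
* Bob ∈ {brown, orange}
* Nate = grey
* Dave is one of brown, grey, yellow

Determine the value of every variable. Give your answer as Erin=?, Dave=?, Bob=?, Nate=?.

Erin=orange, Dave=yellow, Bob=brown, Nate=grey

Nate has just one choice, so Nate = grey. Strike grey from Erin, Dave.
That leaves Erin = orange. Strike orange from Bob.
Bob has just one choice, so Bob = brown. Strike brown from Dave.
That leaves Dave = yellow.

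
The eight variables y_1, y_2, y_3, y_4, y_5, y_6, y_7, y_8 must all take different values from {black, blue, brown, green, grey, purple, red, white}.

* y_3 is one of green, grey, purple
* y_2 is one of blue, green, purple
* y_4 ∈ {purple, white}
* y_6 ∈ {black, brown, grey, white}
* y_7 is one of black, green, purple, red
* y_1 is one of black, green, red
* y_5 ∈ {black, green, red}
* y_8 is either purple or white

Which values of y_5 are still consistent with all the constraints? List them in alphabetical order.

black, green, red

Among the 8 variables, blue fits only y_2 (and all 8 values in {black, blue, brown, green, grey, purple, red, white} must be used), so y_2 = blue.
The 7 still-open variables draw from only 7 values {black, brown, green, grey, purple, red, white}, so each is used; only y_6 can be brown, hence y_6 = brown.
The 6 still-open variables together cover exactly {black, green, grey, purple, red, white} — 6 values for 6 variables — and grey appears only in y_3's list, so y_3 = grey.
y_4 and y_8 share exactly the 2 values {purple, white}; by pigeonhole those values go to them, so strike purple, white from y_7.
No further eliminations apply; y_5 can still be any of black, green, red.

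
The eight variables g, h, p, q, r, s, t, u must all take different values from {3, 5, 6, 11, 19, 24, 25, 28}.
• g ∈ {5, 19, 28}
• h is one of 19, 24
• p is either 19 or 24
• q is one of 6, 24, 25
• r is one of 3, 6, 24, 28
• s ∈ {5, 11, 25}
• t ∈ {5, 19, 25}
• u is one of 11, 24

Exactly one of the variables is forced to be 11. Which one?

u

The 8 variables together cover exactly {3, 5, 6, 11, 19, 24, 25, 28} — 8 values for 8 variables — and 3 appears only in r's list, so r = 3.
Among the 7 still-open variables, 6 fits only q (and all 7 values in {5, 6, 11, 19, 24, 25, 28} must be used), so q = 6.
The 6 still-open variables together cover exactly {5, 11, 19, 24, 25, 28} — 6 values for 6 variables — and 28 appears only in g's list, so g = 28.
h and p share exactly the 2 values {19, 24}; by pigeonhole those values go to them, so strike 19, 24 from t, u.
So 11 goes to u.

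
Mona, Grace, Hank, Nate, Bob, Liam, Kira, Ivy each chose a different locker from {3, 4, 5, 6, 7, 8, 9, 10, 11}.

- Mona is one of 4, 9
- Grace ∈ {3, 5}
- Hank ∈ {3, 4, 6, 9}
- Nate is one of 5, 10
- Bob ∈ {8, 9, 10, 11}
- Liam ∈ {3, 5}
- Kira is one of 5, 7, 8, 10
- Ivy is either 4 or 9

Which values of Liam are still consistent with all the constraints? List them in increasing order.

Mona and Ivy between them cover only {4, 9} — a naked pair. Remove those values from Hank, Bob.
Grace and Liam between them cover only {3, 5} — a naked pair. Remove those values from Hank, Nate, Kira.
Hank must be 6 (only option left).
That leaves Nate = 10. Eliminate 10 elsewhere: Bob, Kira.
No further eliminations apply; Liam can still be any of 3, 5.

3, 5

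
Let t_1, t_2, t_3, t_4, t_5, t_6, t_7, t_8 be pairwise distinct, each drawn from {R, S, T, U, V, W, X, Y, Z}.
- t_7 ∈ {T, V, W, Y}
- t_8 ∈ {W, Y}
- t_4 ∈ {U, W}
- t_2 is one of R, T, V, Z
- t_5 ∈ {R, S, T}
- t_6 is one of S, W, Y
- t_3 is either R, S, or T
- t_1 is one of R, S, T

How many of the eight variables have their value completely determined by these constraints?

3

Among the 8 variables, U fits only t_4 (and all 8 values in {R, S, T, U, V, W, Y, Z} must be used), so t_4 = U.
Among the 7 still-open variables, Z fits only t_2 (and all 7 values in {R, S, T, V, W, Y, Z} must be used), so t_2 = Z.
The 6 still-open variables together cover exactly {R, S, T, V, W, Y} — 6 values for 6 variables — and V appears only in t_7's list, so t_7 = V.
t_1, t_3, t_5 share exactly the 3 values {R, S, T}; by pigeonhole those values go to them, so strike R, S, T from t_6.
Determined: t_2=Z, t_4=U, t_7=V. The other variables each still have more than one consistent value. That makes 3.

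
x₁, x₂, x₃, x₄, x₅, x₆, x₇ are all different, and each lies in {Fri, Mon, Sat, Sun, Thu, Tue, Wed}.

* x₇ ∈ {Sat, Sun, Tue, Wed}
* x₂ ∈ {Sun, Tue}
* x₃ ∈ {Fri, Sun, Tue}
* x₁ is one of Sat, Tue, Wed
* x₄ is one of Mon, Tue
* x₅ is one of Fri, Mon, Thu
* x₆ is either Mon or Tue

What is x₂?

Sun

The 7 variables together cover exactly {Fri, Mon, Sat, Sun, Thu, Tue, Wed} — 7 values for 7 variables — and Thu appears only in x₅'s list, so x₅ = Thu.
Among the 6 still-open variables, Fri fits only x₃ (and all 6 values in {Fri, Mon, Sat, Sun, Tue, Wed} must be used), so x₃ = Fri.
x₄ and x₆ share exactly the 2 values {Mon, Tue}; by pigeonhole those values go to them, so strike Mon, Tue from x₁, x₂, x₇.
So x₂ = Sun.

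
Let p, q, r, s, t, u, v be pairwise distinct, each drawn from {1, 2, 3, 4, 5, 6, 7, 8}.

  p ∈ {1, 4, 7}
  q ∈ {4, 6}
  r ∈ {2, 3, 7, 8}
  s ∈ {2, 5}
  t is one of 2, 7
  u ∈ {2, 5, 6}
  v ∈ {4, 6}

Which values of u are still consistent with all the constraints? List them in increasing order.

q and v between them cover only {4, 6} — a naked pair. Remove those values from p, u.
s and u between them cover only {2, 5} — a naked pair. Remove those values from r, t.
t must be 7 (only option left). Remove 7 from p, r.
p has just one choice, so p = 1.
No further eliminations apply; u can still be any of 2, 5.

2, 5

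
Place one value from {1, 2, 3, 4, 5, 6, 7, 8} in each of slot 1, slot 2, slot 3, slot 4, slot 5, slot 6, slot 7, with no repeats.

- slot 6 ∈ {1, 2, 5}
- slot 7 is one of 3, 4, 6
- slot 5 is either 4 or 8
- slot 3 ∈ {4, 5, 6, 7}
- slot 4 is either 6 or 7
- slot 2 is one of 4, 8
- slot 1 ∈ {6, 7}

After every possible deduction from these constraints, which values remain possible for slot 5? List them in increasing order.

4, 8

The 2 variables slot 1 and slot 4 are confined to {6, 7}, which locks those values in; drop them from slot 3, slot 7.
slot 2 and slot 5 between them cover only {4, 8} — a naked pair. Remove those values from slot 3, slot 7.
That leaves slot 3 = 5. Eliminate 5 elsewhere: slot 6.
slot 7 must be 3 (only option left).
No further eliminations apply; slot 5 can still be any of 4, 8.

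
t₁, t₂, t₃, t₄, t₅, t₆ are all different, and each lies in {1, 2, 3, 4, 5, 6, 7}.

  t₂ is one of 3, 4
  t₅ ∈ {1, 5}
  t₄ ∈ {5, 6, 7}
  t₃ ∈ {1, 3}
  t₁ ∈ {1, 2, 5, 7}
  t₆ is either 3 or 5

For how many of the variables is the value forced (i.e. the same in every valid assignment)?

1

t₃, t₅, t₆ between them cover only {1, 3, 5} — a naked triple. Remove those values from t₁, t₂, t₄.
t₂ must be 4 (only option left).
Determined: t₂=4. The other variables each still have more than one consistent value. That makes 1.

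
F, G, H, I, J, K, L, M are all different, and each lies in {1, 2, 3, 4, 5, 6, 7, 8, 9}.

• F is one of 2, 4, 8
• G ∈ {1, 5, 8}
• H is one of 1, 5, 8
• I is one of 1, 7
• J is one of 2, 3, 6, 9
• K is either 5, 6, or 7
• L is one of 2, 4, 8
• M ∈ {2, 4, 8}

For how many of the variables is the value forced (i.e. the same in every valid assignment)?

2

The 3 variables F, L, M are confined to {2, 4, 8}, which locks those values in; drop them from G, H, J.
The 2 variables G and H are confined to {1, 5}, which locks those values in; drop them from I, K.
I must be 7 (only option left). Strike 7 from K.
That leaves K = 6. Remove 6 from J.
Determined: I=7, K=6. The other variables each still have more than one consistent value. That makes 2.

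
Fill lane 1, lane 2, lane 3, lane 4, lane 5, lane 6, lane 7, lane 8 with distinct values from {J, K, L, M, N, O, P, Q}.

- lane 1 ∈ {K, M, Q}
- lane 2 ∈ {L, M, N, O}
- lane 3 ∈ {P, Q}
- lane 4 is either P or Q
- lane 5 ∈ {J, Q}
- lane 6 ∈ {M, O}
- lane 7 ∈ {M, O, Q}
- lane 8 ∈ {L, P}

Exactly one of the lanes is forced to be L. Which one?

lane 8

The 8 variables draw from only 8 values {J, K, L, M, N, O, P, Q}, so each is used; only lane 5 can be J, hence lane 5 = J.
The 7 still-open variables together cover exactly {K, L, M, N, O, P, Q} — 7 values for 7 variables — and K appears only in lane 1's list, so lane 1 = K.
Among the 6 still-open variables, N fits only lane 2 (and all 6 values in {L, M, N, O, P, Q} must be used), so lane 2 = N.
The 5 still-open variables together cover exactly {L, M, O, P, Q} — 5 values for 5 variables — and L appears only in lane 8's list, so lane 8 = L.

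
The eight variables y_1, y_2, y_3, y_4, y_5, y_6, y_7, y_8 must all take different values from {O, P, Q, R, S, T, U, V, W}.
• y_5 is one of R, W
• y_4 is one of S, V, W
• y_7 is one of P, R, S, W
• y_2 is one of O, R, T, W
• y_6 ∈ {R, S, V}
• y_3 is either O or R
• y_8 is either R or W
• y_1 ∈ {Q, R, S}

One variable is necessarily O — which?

y_3

Among the 8 variables, P fits only y_7 (and all 8 values in {O, P, Q, R, S, T, V, W} must be used), so y_7 = P.
Among the 7 still-open variables, Q fits only y_1 (and all 7 values in {O, Q, R, S, T, V, W} must be used), so y_1 = Q.
The 6 still-open variables together cover exactly {O, R, S, T, V, W} — 6 values for 6 variables — and T appears only in y_2's list, so y_2 = T.
The 5 still-open variables together cover exactly {O, R, S, V, W} — 5 values for 5 variables — and O appears only in y_3's list, so y_3 = O.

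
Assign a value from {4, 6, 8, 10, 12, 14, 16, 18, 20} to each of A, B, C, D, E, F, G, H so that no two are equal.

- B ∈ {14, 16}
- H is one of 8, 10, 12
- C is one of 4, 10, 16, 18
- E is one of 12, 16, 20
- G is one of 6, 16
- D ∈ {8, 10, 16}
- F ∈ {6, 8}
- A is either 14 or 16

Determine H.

A and B share exactly the 2 values {14, 16}; by pigeonhole those values go to them, so strike 14, 16 from C, D, E, G.
G must be 6 (only option left). Remove 6 from F.
F must be 8 (only option left). Remove 8 from D, H.
D has just one choice, so D = 10. Remove 10 from C, H.
So H = 12.

12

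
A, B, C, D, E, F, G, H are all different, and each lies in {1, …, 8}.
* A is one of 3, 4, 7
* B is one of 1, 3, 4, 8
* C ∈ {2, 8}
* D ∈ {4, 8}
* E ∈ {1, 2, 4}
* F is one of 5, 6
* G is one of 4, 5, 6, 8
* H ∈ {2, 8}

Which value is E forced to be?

Among the 8 variables, 7 fits only A (and all 8 values in {1, 2, 3, 4, 5, 6, 7, 8} must be used), so A = 7.
Among the 7 still-open variables, 3 fits only B (and all 7 values in {1, 2, 3, 4, 5, 6, 8} must be used), so B = 3.
The 6 still-open variables draw from only 6 values {1, 2, 4, 5, 6, 8}, so each is used; only E can be 1, hence E = 1.

1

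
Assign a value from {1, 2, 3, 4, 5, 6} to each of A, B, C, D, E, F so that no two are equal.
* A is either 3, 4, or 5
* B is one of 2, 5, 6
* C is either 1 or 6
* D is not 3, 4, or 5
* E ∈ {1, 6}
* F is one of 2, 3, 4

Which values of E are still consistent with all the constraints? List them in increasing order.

1, 6

The 2 variables C and E are confined to {1, 6}, which locks those values in; drop them from B, D.
D must be 2 (only option left). So B, F can't be 2.
B's domain is down to {5}, so B = 5. Strike 5 from A.
No further eliminations apply; E can still be any of 1, 6.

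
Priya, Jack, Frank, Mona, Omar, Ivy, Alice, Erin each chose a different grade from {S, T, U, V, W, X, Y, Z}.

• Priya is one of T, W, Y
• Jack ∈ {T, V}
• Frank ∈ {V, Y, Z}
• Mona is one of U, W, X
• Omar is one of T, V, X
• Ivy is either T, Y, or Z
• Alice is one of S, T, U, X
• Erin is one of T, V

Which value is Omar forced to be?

The 8 variables together cover exactly {S, T, U, V, W, X, Y, Z} — 8 values for 8 variables — and S appears only in Alice's list, so Alice = S.
Among the 7 still-open variables, U fits only Mona (and all 7 values in {T, U, V, W, X, Y, Z} must be used), so Mona = U.
Among the 6 still-open variables, W fits only Priya (and all 6 values in {T, V, W, X, Y, Z} must be used), so Priya = W.
The 5 still-open variables draw from only 5 values {T, V, X, Y, Z}, so each is used; only Omar can be X, hence Omar = X.

X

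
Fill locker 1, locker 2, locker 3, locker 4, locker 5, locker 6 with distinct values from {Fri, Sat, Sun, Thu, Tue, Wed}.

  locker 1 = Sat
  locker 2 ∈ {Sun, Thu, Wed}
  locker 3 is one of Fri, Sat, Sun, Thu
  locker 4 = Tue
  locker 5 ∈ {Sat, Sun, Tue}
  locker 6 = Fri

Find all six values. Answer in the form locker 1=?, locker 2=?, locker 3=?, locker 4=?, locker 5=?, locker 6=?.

locker 1's domain is down to {Sat}, so locker 1 = Sat. Remove Sat from locker 3, locker 5.
locker 4 must be Tue (only option left). Strike Tue from locker 5.
locker 5's domain is down to {Sun}, so locker 5 = Sun. Eliminate Sun elsewhere: locker 2, locker 3.
locker 6's domain is down to {Fri}, so locker 6 = Fri. Remove Fri from locker 3.
locker 3's domain is down to {Thu}, so locker 3 = Thu. So locker 2 can't be Thu.
locker 2 has just one choice, so locker 2 = Wed.

locker 1=Sat, locker 2=Wed, locker 3=Thu, locker 4=Tue, locker 5=Sun, locker 6=Fri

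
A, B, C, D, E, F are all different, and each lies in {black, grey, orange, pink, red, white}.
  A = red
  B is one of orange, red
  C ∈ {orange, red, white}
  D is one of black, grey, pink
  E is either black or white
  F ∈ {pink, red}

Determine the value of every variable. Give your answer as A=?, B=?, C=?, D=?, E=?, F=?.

A=red, B=orange, C=white, D=grey, E=black, F=pink

A has just one choice, so A = red. Strike red from B, C, F.
That leaves B = orange. Eliminate orange elsewhere: C.
C has just one choice, so C = white. So E can't be white.
E has just one choice, so E = black. Remove black from D.
That leaves F = pink. So D can't be pink.
D must be grey (only option left).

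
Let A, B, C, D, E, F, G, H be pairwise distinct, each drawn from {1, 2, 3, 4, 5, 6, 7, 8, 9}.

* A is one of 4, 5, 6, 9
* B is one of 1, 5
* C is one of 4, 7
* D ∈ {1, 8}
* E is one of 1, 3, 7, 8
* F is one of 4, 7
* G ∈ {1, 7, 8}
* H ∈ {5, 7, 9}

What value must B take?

5

The 8 variables together cover exactly {1, 3, 4, 5, 6, 7, 8, 9} — 8 values for 8 variables — and 3 appears only in E's list, so E = 3.
The 7 still-open variables together cover exactly {1, 4, 5, 6, 7, 8, 9} — 7 values for 7 variables — and 6 appears only in A's list, so A = 6.
Among the 6 still-open variables, 9 fits only H (and all 6 values in {1, 4, 5, 7, 8, 9} must be used), so H = 9.
The 5 still-open variables draw from only 5 values {1, 4, 5, 7, 8}, so each is used; only B can be 5, hence B = 5.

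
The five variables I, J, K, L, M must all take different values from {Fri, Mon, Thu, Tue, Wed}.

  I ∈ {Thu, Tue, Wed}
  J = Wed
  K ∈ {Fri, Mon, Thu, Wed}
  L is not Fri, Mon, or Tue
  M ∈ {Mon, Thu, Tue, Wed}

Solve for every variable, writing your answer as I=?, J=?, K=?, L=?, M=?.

J's domain is down to {Wed}, so J = Wed. Eliminate Wed elsewhere: I, K, L, M.
L has just one choice, so L = Thu. Remove Thu from I, K, M.
I's domain is down to {Tue}, so I = Tue. Strike Tue from M.
That leaves M = Mon. So K can't be Mon.
K has just one choice, so K = Fri.

I=Tue, J=Wed, K=Fri, L=Thu, M=Mon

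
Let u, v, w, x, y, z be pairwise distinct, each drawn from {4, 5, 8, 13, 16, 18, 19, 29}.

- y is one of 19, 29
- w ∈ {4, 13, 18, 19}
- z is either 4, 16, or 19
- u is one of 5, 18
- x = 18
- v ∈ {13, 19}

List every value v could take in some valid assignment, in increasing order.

13, 19

x's domain is down to {18}, so x = 18. So u, w can't be 18.
u's domain is down to {5}, so u = 5.
No further eliminations apply; v can still be any of 13, 19.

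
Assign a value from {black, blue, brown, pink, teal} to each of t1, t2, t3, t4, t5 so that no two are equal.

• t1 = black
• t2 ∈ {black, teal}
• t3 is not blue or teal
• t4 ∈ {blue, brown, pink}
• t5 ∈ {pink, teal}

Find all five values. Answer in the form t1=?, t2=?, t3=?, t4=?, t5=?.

t1 has just one choice, so t1 = black. Remove black from t2, t3.
t2's domain is down to {teal}, so t2 = teal. So t5 can't be teal.
t5 must be pink (only option left). Strike pink from t3, t4.
t3 has just one choice, so t3 = brown. Strike brown from t4.
t4's domain is down to {blue}, so t4 = blue.

t1=black, t2=teal, t3=brown, t4=blue, t5=pink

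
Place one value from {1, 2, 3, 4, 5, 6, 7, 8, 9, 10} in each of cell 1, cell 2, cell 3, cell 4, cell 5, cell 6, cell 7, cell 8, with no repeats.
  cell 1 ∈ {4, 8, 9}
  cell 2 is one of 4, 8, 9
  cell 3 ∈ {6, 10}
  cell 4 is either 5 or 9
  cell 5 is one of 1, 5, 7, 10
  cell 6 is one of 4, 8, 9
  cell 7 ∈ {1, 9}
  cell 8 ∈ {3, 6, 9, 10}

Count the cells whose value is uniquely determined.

2

The 3 variables cell 1, cell 2, cell 6 are confined to {4, 8, 9}, which locks those values in; drop them from cell 4, cell 7, cell 8.
That leaves cell 4 = 5. Strike 5 from cell 5.
cell 7 has just one choice, so cell 7 = 1. Strike 1 from cell 5.
Determined: cell 4=5, cell 7=1. The other cells each still have more than one consistent value. That makes 2.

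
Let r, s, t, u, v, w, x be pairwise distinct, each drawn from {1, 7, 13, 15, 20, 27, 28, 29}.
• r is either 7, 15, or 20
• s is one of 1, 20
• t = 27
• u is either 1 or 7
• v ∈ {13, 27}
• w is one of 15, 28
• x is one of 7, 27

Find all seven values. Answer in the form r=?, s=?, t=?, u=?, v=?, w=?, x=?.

r=15, s=20, t=27, u=1, v=13, w=28, x=7

t's domain is down to {27}, so t = 27. So v, x can't be 27.
That leaves v = 13.
That leaves x = 7. Strike 7 from r, u.
u must be 1 (only option left). Strike 1 from s.
s must be 20 (only option left). Remove 20 from r.
r must be 15 (only option left). Eliminate 15 elsewhere: w.
w has just one choice, so w = 28.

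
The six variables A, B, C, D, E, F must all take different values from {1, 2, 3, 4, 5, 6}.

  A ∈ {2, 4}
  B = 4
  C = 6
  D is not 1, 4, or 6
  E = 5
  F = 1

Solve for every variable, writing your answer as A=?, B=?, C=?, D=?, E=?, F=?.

B has just one choice, so B = 4. So A can't be 4.
That leaves C = 6.
E has just one choice, so E = 5. Remove 5 from D.
F has just one choice, so F = 1.
A has just one choice, so A = 2. Eliminate 2 elsewhere: D.
D has just one choice, so D = 3.

A=2, B=4, C=6, D=3, E=5, F=1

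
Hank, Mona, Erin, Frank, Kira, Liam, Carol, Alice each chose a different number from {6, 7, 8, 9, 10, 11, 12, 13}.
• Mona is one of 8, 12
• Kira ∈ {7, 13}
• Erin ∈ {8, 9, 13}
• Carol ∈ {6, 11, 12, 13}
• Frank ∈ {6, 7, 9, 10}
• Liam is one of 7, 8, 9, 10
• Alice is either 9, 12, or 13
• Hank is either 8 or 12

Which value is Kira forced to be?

7

Among the 8 variables, 11 fits only Carol (and all 8 values in {6, 7, 8, 9, 10, 11, 12, 13} must be used), so Carol = 11.
Among the 7 still-open variables, 6 fits only Frank (and all 7 values in {6, 7, 8, 9, 10, 12, 13} must be used), so Frank = 6.
The 6 still-open variables together cover exactly {7, 8, 9, 10, 12, 13} — 6 values for 6 variables — and 10 appears only in Liam's list, so Liam = 10.
The 5 still-open variables draw from only 5 values {7, 8, 9, 12, 13}, so each is used; only Kira can be 7, hence Kira = 7.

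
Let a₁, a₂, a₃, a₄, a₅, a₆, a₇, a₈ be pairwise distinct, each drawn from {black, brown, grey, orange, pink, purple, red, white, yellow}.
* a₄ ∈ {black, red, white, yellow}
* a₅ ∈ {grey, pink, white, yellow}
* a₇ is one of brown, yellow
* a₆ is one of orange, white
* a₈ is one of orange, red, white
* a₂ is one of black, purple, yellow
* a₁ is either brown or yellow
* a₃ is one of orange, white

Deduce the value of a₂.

purple

a₁ and a₇ share exactly the 2 values {brown, yellow}; by pigeonhole those values go to them, so strike brown, yellow from a₂, a₄, a₅.
a₃ and a₆ between them cover only {orange, white} — a naked pair. Remove those values from a₄, a₅, a₈.
a₈'s domain is down to {red}, so a₈ = red. Remove red from a₄.
a₄'s domain is down to {black}, so a₄ = black. Remove black from a₂.
So a₂ = purple.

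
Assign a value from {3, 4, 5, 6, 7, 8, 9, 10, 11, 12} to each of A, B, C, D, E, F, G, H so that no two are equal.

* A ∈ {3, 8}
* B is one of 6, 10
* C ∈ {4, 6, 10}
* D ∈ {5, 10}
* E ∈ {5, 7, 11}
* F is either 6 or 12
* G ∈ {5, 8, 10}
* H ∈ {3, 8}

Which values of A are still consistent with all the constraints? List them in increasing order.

3, 8

A and H share exactly the 2 values {3, 8}; by pigeonhole those values go to them, so strike 3, 8 from G.
D and G share exactly the 2 values {5, 10}; by pigeonhole those values go to them, so strike 5, 10 from B, C, E.
That leaves B = 6. Remove 6 from C, F.
C must be 4 (only option left).
F has just one choice, so F = 12.
No further eliminations apply; A can still be any of 3, 8.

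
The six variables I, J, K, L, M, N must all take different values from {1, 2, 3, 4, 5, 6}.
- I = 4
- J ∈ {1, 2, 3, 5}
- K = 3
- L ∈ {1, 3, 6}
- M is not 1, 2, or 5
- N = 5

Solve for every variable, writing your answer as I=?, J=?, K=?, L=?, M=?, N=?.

I must be 4 (only option left). Strike 4 from M.
That leaves K = 3. Eliminate 3 elsewhere: J, L, M.
M has just one choice, so M = 6. So L can't be 6.
N has just one choice, so N = 5. Remove 5 from J.
L must be 1 (only option left). Strike 1 from J.
J must be 2 (only option left).

I=4, J=2, K=3, L=1, M=6, N=5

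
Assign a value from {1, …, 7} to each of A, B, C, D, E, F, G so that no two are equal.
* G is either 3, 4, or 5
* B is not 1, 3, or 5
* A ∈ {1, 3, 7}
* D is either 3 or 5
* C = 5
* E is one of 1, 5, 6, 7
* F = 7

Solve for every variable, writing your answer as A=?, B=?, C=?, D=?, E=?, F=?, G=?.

A=1, B=2, C=5, D=3, E=6, F=7, G=4

C's domain is down to {5}, so C = 5. Remove 5 from D, E, G.
D must be 3 (only option left). Remove 3 from A, G.
F has just one choice, so F = 7. Eliminate 7 elsewhere: A, B, E.
That leaves G = 4. Eliminate 4 elsewhere: B.
That leaves A = 1. Eliminate 1 elsewhere: E.
E must be 6 (only option left). Eliminate 6 elsewhere: B.
B's domain is down to {2}, so B = 2.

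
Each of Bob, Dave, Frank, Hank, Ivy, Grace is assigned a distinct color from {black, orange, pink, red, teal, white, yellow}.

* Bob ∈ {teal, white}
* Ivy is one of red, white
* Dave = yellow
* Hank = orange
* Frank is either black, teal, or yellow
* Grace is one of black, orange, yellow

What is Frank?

Dave's domain is down to {yellow}, so Dave = yellow. Eliminate yellow elsewhere: Frank, Grace.
Hank has just one choice, so Hank = orange. Eliminate orange elsewhere: Grace.
Grace has just one choice, so Grace = black. Strike black from Frank.
So Frank = teal.

teal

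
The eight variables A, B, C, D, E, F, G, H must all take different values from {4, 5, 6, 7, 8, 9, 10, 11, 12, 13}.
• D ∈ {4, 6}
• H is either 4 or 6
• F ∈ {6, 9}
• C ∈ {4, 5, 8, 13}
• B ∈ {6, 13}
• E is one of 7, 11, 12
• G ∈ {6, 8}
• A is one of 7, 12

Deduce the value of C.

D and H between them cover only {4, 6} — a naked pair. Remove those values from B, C, F, G.
That leaves B = 13. Eliminate 13 elsewhere: C.
F's domain is down to {9}, so F = 9.
G has just one choice, so G = 8. So C can't be 8.
So C = 5.

5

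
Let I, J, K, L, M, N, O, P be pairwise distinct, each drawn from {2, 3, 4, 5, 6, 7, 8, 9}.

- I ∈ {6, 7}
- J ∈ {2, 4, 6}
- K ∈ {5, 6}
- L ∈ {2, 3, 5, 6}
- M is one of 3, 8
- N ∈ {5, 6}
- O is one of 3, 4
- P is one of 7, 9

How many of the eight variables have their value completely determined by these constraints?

The 8 variables together cover exactly {2, 3, 4, 5, 6, 7, 8, 9} — 8 values for 8 variables — and 8 appears only in M's list, so M = 8.
The 7 still-open variables together cover exactly {2, 3, 4, 5, 6, 7, 9} — 7 values for 7 variables — and 9 appears only in P's list, so P = 9.
Among the 6 still-open variables, 7 fits only I (and all 6 values in {2, 3, 4, 5, 6, 7} must be used), so I = 7.
K and N between them cover only {5, 6} — a naked pair. Remove those values from J, L.
Determined: I=7, M=8, P=9. The other variables each still have more than one consistent value. That makes 3.

3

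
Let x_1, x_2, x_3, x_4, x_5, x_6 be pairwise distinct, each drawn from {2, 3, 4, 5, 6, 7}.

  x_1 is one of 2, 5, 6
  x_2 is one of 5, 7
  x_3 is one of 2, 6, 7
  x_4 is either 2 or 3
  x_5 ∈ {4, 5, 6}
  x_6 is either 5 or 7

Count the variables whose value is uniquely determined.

The 6 variables draw from only 6 values {2, 3, 4, 5, 6, 7}, so each is used; only x_4 can be 3, hence x_4 = 3.
The 5 still-open variables together cover exactly {2, 4, 5, 6, 7} — 5 values for 5 variables — and 4 appears only in x_5's list, so x_5 = 4.
x_2 and x_6 between them cover only {5, 7} — a naked pair. Remove those values from x_1, x_3.
Determined: x_4=3, x_5=4. The other variables each still have more than one consistent value. That makes 2.

2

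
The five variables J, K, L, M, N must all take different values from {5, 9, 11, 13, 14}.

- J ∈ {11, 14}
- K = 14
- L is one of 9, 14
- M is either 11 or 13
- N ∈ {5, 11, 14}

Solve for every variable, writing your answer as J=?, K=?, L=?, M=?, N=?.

J=11, K=14, L=9, M=13, N=5

K has just one choice, so K = 14. Strike 14 from J, L, N.
L has just one choice, so L = 9.
J's domain is down to {11}, so J = 11. So M, N can't be 11.
M must be 13 (only option left).
N's domain is down to {5}, so N = 5.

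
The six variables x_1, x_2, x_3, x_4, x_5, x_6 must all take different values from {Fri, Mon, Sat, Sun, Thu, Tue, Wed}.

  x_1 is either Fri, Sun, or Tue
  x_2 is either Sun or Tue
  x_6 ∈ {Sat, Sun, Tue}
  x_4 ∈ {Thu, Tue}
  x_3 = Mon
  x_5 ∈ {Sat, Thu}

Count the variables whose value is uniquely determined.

x_3 must be Mon (only option left).
Among the 5 still-open variables, Fri fits only x_1 (and all 5 values in {Fri, Sat, Sun, Thu, Tue} must be used), so x_1 = Fri.
Determined: x_1=Fri, x_3=Mon. The other variables each still have more than one consistent value. That makes 2.

2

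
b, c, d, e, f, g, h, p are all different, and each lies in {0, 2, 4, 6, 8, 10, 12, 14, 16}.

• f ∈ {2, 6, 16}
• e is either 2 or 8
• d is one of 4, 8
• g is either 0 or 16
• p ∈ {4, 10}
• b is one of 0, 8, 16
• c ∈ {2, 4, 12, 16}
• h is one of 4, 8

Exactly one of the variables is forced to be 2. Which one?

e

Among the 8 variables, 6 fits only f (and all 8 values in {0, 2, 4, 6, 8, 10, 12, 16} must be used), so f = 6.
The 7 still-open variables together cover exactly {0, 2, 4, 8, 10, 12, 16} — 7 values for 7 variables — and 10 appears only in p's list, so p = 10.
The 6 still-open variables draw from only 6 values {0, 2, 4, 8, 12, 16}, so each is used; only c can be 12, hence c = 12.
The 5 still-open variables together cover exactly {0, 2, 4, 8, 16} — 5 values for 5 variables — and 2 appears only in e's list, so e = 2.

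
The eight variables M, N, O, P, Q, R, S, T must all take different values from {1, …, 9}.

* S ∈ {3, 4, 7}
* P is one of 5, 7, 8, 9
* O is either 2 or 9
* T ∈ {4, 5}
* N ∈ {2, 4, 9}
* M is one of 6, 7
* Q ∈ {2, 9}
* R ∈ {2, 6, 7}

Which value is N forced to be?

Among the 8 variables, 3 fits only S (and all 8 values in {2, 3, 4, 5, 6, 7, 8, 9} must be used), so S = 3.
Among the 7 still-open variables, 8 fits only P (and all 7 values in {2, 4, 5, 6, 7, 8, 9} must be used), so P = 8.
The 6 still-open variables together cover exactly {2, 4, 5, 6, 7, 9} — 6 values for 6 variables — and 5 appears only in T's list, so T = 5.
The 5 still-open variables draw from only 5 values {2, 4, 6, 7, 9}, so each is used; only N can be 4, hence N = 4.

4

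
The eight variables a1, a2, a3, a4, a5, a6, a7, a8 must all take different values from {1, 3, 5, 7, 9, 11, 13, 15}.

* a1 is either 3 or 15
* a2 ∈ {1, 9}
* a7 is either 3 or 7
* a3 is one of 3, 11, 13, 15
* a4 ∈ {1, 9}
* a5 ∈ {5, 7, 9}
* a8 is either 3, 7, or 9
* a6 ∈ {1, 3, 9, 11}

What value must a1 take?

15

Among the 8 variables, 5 fits only a5 (and all 8 values in {1, 3, 5, 7, 9, 11, 13, 15} must be used), so a5 = 5.
Among the 7 still-open variables, 13 fits only a3 (and all 7 values in {1, 3, 7, 9, 11, 13, 15} must be used), so a3 = 13.
The 6 still-open variables together cover exactly {1, 3, 7, 9, 11, 15} — 6 values for 6 variables — and 11 appears only in a6's list, so a6 = 11.
The 5 still-open variables draw from only 5 values {1, 3, 7, 9, 15}, so each is used; only a1 can be 15, hence a1 = 15.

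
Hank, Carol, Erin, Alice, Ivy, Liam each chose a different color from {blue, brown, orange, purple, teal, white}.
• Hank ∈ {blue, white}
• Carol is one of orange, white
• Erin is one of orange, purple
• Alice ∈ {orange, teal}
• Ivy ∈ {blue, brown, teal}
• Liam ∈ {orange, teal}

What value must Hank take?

blue

The 6 variables together cover exactly {blue, brown, orange, purple, teal, white} — 6 values for 6 variables — and brown appears only in Ivy's list, so Ivy = brown.
The 5 still-open variables draw from only 5 values {blue, orange, purple, teal, white}, so each is used; only Hank can be blue, hence Hank = blue.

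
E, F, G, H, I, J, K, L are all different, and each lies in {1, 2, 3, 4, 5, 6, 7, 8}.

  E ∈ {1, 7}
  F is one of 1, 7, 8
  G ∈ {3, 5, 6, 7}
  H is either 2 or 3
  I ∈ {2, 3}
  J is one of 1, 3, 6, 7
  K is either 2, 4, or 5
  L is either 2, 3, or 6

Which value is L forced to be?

6

The 8 variables draw from only 8 values {1, 2, 3, 4, 5, 6, 7, 8}, so each is used; only K can be 4, hence K = 4.
The 7 still-open variables draw from only 7 values {1, 2, 3, 5, 6, 7, 8}, so each is used; only G can be 5, hence G = 5.
The 6 still-open variables together cover exactly {1, 2, 3, 6, 7, 8} — 6 values for 6 variables — and 8 appears only in F's list, so F = 8.
H and I share exactly the 2 values {2, 3}; by pigeonhole those values go to them, so strike 2, 3 from J, L.
So L = 6.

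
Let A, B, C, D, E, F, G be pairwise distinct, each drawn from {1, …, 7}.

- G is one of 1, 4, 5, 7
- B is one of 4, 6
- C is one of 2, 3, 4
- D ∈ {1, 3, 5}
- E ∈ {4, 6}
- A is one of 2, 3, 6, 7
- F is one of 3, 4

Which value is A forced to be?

B and E between them cover only {4, 6} — a naked pair. Remove those values from A, C, F, G.
F must be 3 (only option left). So A, C, D can't be 3.
C has just one choice, so C = 2. Eliminate 2 elsewhere: A.
So A = 7.

7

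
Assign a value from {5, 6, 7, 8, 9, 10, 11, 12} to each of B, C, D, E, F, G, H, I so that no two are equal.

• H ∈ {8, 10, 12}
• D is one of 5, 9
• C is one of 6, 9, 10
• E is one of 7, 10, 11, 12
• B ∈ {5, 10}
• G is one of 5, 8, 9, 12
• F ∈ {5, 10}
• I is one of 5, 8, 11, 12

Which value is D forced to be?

The 8 variables draw from only 8 values {5, 6, 7, 8, 9, 10, 11, 12}, so each is used; only C can be 6, hence C = 6.
The 7 still-open variables draw from only 7 values {5, 7, 8, 9, 10, 11, 12}, so each is used; only E can be 7, hence E = 7.
The 6 still-open variables together cover exactly {5, 8, 9, 10, 11, 12} — 6 values for 6 variables — and 11 appears only in I's list, so I = 11.
The 2 variables B and F are confined to {5, 10}, which locks those values in; drop them from D, G, H.
So D = 9.

9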